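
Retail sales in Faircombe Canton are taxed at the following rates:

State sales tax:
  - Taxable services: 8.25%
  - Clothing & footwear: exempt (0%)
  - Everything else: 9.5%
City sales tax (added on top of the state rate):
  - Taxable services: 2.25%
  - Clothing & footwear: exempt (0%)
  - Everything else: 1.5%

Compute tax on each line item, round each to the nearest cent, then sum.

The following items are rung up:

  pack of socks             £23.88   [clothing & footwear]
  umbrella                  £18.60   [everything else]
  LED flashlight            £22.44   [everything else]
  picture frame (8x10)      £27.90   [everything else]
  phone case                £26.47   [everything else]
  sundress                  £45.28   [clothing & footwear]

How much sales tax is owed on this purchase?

Pack of socks £23.88: clothing & footwear → 0% + 0% city = 0% → £0.00
Umbrella £18.60: everything else → 9.5% + 1.5% city = 11% → £2.05
LED flashlight £22.44: everything else → 9.5% + 1.5% city = 11% → £2.47
Picture frame (8x10) £27.90: everything else → 9.5% + 1.5% city = 11% → £3.07
Phone case £26.47: everything else → 9.5% + 1.5% city = 11% → £2.91
Sundress £45.28: clothing & footwear → 0% + 0% city = 0% → £0.00
Total tax = £2.05 + £2.47 + £3.07 + £2.91 = £10.50

£10.50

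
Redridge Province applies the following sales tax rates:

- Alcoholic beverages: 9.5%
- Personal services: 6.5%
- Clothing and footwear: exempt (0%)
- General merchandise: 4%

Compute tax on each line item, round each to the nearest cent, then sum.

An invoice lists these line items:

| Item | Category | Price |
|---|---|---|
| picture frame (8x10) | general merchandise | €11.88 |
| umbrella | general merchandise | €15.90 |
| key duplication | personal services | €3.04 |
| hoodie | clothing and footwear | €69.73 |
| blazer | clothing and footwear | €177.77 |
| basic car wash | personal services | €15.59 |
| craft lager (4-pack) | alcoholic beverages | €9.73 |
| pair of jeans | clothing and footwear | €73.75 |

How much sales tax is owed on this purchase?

€3.25

Picture frame (8x10) €11.88: general merchandise → 4% → €0.48
Umbrella €15.90: general merchandise → 4% → €0.64
Key duplication €3.04: personal services → 6.5% → €0.20
Hoodie €69.73: clothing and footwear → 0% → €0.00
Blazer €177.77: clothing and footwear → 0% → €0.00
Basic car wash €15.59: personal services → 6.5% → €1.01
Craft lager (4-pack) €9.73: alcoholic beverages → 9.5% → €0.92
Pair of jeans €73.75: clothing and footwear → 0% → €0.00
Total tax = €0.48 + €0.64 + €0.20 + €1.01 + €0.92 = €3.25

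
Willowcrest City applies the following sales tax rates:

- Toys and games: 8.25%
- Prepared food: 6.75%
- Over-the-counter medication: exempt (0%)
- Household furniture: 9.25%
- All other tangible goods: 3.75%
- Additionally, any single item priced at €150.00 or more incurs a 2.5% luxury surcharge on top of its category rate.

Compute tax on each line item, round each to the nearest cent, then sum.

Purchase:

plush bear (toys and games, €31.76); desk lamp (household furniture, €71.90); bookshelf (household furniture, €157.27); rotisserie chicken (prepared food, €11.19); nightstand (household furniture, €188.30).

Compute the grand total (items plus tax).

Plush bear €31.76: toys and games → 8.25% → €2.62
Desk lamp €71.90: household furniture → 9.25% → €6.65
Bookshelf €157.27: household furniture → 9.25% + 2.5% surcharge = 11.75% → €18.48
Rotisserie chicken €11.19: prepared food → 6.75% → €0.76
Nightstand €188.30: household furniture → 9.25% + 2.5% surcharge = 11.75% → €22.13
Subtotal = €460.42; tax = €50.64; total due = €511.06

€511.06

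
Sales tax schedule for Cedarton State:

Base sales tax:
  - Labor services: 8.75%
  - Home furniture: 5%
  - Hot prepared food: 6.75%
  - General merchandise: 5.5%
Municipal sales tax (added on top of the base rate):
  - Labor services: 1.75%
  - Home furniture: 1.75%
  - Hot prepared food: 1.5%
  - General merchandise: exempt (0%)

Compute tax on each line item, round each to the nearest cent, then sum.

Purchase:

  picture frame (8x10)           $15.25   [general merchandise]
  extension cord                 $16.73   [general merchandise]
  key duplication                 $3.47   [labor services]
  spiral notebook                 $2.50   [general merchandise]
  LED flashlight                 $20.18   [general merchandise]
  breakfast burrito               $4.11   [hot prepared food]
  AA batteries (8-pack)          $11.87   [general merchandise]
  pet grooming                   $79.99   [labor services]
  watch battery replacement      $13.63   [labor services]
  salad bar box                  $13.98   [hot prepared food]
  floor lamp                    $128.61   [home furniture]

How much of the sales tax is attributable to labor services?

$10.19

Key duplication $3.47: labor services → 8.75% + 1.75% municipal = 10.5% → $0.36
Pet grooming $79.99: labor services → 8.75% + 1.75% municipal = 10.5% → $8.40
Watch battery replacement $13.63: labor services → 8.75% + 1.75% municipal = 10.5% → $1.43
Tax on labor services = $0.36 + $8.40 + $1.43 = $10.19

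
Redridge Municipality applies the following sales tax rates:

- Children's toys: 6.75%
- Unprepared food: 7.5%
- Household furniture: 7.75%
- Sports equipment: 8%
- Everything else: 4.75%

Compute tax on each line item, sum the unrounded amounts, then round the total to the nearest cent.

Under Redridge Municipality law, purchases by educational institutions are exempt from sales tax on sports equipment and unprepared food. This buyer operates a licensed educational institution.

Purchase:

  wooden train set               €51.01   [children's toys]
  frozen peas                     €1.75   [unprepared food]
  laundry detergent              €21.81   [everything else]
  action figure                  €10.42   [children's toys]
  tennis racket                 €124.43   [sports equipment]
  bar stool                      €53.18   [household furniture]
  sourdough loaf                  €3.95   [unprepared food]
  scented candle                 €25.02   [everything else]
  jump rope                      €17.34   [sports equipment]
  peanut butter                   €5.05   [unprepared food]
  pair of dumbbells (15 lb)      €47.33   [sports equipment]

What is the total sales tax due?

€10.49

Wooden train set €51.01: children's toys → 6.75% → €3.443175
Frozen peas €1.75: unprepared food, buyer-exempt → 0% → €0.00
Laundry detergent €21.81: everything else → 4.75% → €1.035975
Action figure €10.42: children's toys → 6.75% → €0.70335
Tennis racket €124.43: sports equipment, buyer-exempt → 0% → €0.00
Bar stool €53.18: household furniture → 7.75% → €4.12145
Sourdough loaf €3.95: unprepared food, buyer-exempt → 0% → €0.00
Scented candle €25.02: everything else → 4.75% → €1.18845
Jump rope €17.34: sports equipment, buyer-exempt → 0% → €0.00
Peanut butter €5.05: unprepared food, buyer-exempt → 0% → €0.00
Pair of dumbbells (15 lb) €47.33: sports equipment, buyer-exempt → 0% → €0.00
Unrounded tax sum = €10.4924 → €10.49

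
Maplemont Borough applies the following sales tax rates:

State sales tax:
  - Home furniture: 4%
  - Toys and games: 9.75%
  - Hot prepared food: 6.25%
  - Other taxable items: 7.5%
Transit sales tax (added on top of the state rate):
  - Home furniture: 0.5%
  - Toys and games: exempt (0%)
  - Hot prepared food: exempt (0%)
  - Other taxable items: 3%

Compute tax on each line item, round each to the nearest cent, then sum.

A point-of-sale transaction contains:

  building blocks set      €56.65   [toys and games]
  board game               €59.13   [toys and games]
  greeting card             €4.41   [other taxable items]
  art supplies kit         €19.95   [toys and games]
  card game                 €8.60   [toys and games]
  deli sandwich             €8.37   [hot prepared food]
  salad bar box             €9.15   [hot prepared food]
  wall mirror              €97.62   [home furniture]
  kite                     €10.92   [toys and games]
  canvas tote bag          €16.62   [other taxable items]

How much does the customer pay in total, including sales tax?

Building blocks set €56.65: toys and games → 9.75% + 0% transit = 9.75% → €5.52
Board game €59.13: toys and games → 9.75% + 0% transit = 9.75% → €5.77
Greeting card €4.41: other taxable items → 7.5% + 3% transit = 10.5% → €0.46
Art supplies kit €19.95: toys and games → 9.75% + 0% transit = 9.75% → €1.95
Card game €8.60: toys and games → 9.75% + 0% transit = 9.75% → €0.84
Deli sandwich €8.37: hot prepared food → 6.25% + 0% transit = 6.25% → €0.52
Salad bar box €9.15: hot prepared food → 6.25% + 0% transit = 6.25% → €0.57
Wall mirror €97.62: home furniture → 4% + 0.5% transit = 4.5% → €4.39
Kite €10.92: toys and games → 9.75% + 0% transit = 9.75% → €1.06
Canvas tote bag €16.62: other taxable items → 7.5% + 3% transit = 10.5% → €1.75
Subtotal = €291.42; tax = €22.83; total due = €314.25

€314.25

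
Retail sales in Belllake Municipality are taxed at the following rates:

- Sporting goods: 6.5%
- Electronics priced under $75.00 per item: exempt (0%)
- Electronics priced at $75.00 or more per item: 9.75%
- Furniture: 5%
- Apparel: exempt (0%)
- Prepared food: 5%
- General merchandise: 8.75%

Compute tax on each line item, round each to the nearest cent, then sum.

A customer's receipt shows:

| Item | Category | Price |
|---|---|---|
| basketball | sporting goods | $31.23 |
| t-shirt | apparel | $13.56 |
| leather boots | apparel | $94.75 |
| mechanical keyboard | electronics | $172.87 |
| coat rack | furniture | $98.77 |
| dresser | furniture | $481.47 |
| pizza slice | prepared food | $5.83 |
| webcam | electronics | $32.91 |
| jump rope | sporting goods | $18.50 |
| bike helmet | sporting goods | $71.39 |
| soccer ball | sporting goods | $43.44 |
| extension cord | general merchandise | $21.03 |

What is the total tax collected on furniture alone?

Coat rack $98.77: furniture → 5% → $4.94
Dresser $481.47: furniture → 5% → $24.07
Tax on furniture = $4.94 + $24.07 = $29.01

$29.01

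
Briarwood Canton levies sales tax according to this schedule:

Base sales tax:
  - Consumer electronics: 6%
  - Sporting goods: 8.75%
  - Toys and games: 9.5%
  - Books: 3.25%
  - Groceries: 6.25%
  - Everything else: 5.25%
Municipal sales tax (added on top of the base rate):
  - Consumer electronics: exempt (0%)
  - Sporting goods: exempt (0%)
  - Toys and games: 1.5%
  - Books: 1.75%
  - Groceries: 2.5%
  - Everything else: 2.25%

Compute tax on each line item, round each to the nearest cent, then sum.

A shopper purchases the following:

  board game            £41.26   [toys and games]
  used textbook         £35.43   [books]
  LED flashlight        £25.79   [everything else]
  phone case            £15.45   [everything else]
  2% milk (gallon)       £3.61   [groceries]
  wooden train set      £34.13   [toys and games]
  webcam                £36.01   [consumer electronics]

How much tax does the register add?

£15.63

Board game £41.26: toys and games → 9.5% + 1.5% municipal = 11% → £4.54
Used textbook £35.43: books → 3.25% + 1.75% municipal = 5% → £1.77
LED flashlight £25.79: everything else → 5.25% + 2.25% municipal = 7.5% → £1.93
Phone case £15.45: everything else → 5.25% + 2.25% municipal = 7.5% → £1.16
2% milk (gallon) £3.61: groceries → 6.25% + 2.5% municipal = 8.75% → £0.32
Wooden train set £34.13: toys and games → 9.5% + 1.5% municipal = 11% → £3.75
Webcam £36.01: consumer electronics → 6% + 0% municipal = 6% → £2.16
Total tax = £4.54 + £1.77 + £1.93 + £1.16 + £0.32 + £3.75 + £2.16 = £15.63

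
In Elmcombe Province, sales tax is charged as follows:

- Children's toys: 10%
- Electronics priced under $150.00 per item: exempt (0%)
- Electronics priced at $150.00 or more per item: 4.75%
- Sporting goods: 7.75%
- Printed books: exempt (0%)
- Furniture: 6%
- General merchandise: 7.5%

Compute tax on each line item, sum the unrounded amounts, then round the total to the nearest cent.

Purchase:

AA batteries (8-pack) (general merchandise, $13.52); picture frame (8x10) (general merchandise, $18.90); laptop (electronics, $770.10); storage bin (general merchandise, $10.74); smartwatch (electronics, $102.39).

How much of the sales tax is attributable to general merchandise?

$3.24

AA batteries (8-pack) $13.52: general merchandise → 7.5% → $1.014
Picture frame (8x10) $18.90: general merchandise → 7.5% → $1.4175
Storage bin $10.74: general merchandise → 7.5% → $0.8055
Tax on general merchandise: unrounded sum = $3.237 → $3.24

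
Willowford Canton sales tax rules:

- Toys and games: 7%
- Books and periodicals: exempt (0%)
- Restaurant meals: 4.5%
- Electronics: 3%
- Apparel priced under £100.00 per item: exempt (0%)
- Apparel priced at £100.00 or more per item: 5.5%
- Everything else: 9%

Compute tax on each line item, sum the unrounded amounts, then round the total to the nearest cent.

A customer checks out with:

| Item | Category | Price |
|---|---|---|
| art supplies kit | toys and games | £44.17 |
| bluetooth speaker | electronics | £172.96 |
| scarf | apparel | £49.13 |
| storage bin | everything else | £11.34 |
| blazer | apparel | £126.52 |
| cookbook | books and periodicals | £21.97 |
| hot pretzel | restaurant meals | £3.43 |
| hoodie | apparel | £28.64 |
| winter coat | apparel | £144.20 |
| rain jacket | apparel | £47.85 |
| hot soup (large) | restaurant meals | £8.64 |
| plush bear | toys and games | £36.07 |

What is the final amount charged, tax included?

£722.18

Art supplies kit £44.17: toys and games → 7% → £3.0919
Bluetooth speaker £172.96: electronics → 3% → £5.1888
Scarf £49.13: apparel, under £100.00 → 0% → £0.00
Storage bin £11.34: everything else → 9% → £1.0206
Blazer £126.52: apparel, £100.00 or more → 5.5% → £6.9586
Cookbook £21.97: books and periodicals → 0% → £0.00
Hot pretzel £3.43: restaurant meals → 4.5% → £0.15435
Hoodie £28.64: apparel, under £100.00 → 0% → £0.00
Winter coat £144.20: apparel, £100.00 or more → 5.5% → £7.931
Rain jacket £47.85: apparel, under £100.00 → 0% → £0.00
Hot soup (large) £8.64: restaurant meals → 4.5% → £0.3888
Plush bear £36.07: toys and games → 7% → £2.5249
Subtotal = £694.92; unrounded tax = £27.25895 → £27.26; total due = £722.18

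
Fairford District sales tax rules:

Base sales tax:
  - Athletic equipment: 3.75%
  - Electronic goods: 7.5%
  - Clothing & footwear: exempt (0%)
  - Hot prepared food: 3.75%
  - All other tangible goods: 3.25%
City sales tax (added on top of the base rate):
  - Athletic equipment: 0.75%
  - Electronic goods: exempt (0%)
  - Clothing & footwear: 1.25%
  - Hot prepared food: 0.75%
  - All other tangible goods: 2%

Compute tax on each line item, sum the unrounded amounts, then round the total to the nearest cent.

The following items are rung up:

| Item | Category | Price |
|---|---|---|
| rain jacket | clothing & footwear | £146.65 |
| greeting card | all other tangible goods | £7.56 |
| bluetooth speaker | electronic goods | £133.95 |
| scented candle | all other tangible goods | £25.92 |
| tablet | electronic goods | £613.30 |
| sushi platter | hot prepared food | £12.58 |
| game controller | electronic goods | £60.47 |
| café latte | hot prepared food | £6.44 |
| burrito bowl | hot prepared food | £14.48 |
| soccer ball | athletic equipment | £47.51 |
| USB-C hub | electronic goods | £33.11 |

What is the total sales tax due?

£70.30

Rain jacket £146.65: clothing & footwear → 0% + 1.25% city = 1.25% → £1.833125
Greeting card £7.56: all other tangible goods → 3.25% + 2% city = 5.25% → £0.3969
Bluetooth speaker £133.95: electronic goods → 7.5% + 0% city = 7.5% → £10.04625
Scented candle £25.92: all other tangible goods → 3.25% + 2% city = 5.25% → £1.3608
Tablet £613.30: electronic goods → 7.5% + 0% city = 7.5% → £45.9975
Sushi platter £12.58: hot prepared food → 3.75% + 0.75% city = 4.5% → £0.5661
Game controller £60.47: electronic goods → 7.5% + 0% city = 7.5% → £4.53525
Café latte £6.44: hot prepared food → 3.75% + 0.75% city = 4.5% → £0.2898
Burrito bowl £14.48: hot prepared food → 3.75% + 0.75% city = 4.5% → £0.6516
Soccer ball £47.51: athletic equipment → 3.75% + 0.75% city = 4.5% → £2.13795
USB-C hub £33.11: electronic goods → 7.5% + 0% city = 7.5% → £2.48325
Unrounded tax sum = £70.298525 → £70.30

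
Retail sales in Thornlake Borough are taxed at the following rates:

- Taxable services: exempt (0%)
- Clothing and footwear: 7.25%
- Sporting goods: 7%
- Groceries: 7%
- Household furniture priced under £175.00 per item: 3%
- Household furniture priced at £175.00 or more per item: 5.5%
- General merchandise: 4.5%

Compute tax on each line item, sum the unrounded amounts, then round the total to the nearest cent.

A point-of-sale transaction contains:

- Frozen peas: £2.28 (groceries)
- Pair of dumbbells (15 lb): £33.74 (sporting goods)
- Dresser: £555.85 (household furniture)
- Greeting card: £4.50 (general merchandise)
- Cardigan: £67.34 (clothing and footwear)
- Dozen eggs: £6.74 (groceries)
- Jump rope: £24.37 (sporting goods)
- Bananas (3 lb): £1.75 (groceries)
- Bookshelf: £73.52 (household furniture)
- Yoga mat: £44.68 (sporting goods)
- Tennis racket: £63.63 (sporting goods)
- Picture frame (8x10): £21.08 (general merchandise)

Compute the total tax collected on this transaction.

£51.21

Frozen peas £2.28: groceries → 7% → £0.1596
Pair of dumbbells (15 lb) £33.74: sporting goods → 7% → £2.3618
Dresser £555.85: household furniture, £175.00 or more → 5.5% → £30.57175
Greeting card £4.50: general merchandise → 4.5% → £0.2025
Cardigan £67.34: clothing and footwear → 7.25% → £4.88215
Dozen eggs £6.74: groceries → 7% → £0.4718
Jump rope £24.37: sporting goods → 7% → £1.7059
Bananas (3 lb) £1.75: groceries → 7% → £0.1225
Bookshelf £73.52: household furniture, under £175.00 → 3% → £2.2056
Yoga mat £44.68: sporting goods → 7% → £3.1276
Tennis racket £63.63: sporting goods → 7% → £4.4541
Picture frame (8x10) £21.08: general merchandise → 4.5% → £0.9486
Unrounded tax sum = £51.2139 → £51.21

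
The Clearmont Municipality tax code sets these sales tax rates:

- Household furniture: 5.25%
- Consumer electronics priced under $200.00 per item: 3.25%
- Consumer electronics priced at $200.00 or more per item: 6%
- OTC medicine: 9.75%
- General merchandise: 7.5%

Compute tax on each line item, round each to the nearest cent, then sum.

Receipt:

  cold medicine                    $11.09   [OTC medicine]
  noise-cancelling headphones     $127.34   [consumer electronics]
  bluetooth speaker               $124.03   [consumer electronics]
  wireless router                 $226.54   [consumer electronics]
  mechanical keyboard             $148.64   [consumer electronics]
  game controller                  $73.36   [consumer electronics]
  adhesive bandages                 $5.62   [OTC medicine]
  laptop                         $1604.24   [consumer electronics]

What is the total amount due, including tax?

Cold medicine $11.09: OTC medicine → 9.75% → $1.08
Noise-cancelling headphones $127.34: consumer electronics, under $200.00 → 3.25% → $4.14
Bluetooth speaker $124.03: consumer electronics, under $200.00 → 3.25% → $4.03
Wireless router $226.54: consumer electronics, $200.00 or more → 6% → $13.59
Mechanical keyboard $148.64: consumer electronics, under $200.00 → 3.25% → $4.83
Game controller $73.36: consumer electronics, under $200.00 → 3.25% → $2.38
Adhesive bandages $5.62: OTC medicine → 9.75% → $0.55
Laptop $1604.24: consumer electronics, $200.00 or more → 6% → $96.25
Subtotal = $2320.86; tax = $126.85; total due = $2447.71

$2447.71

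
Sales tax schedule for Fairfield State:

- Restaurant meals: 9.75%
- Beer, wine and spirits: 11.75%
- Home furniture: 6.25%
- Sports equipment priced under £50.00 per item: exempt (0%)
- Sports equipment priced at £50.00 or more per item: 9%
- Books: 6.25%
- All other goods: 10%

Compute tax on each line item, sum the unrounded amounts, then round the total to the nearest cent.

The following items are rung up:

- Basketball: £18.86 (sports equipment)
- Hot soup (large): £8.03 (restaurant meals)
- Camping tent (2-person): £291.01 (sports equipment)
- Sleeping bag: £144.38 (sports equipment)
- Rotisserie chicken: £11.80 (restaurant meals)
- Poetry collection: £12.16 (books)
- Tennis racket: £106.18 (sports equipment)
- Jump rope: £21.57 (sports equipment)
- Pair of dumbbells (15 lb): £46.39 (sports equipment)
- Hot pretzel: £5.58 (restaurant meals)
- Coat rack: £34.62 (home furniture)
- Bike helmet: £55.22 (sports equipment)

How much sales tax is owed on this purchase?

£59.11

Basketball £18.86: sports equipment, under £50.00 → 0% → £0.00
Hot soup (large) £8.03: restaurant meals → 9.75% → £0.782925
Camping tent (2-person) £291.01: sports equipment, £50.00 or more → 9% → £26.1909
Sleeping bag £144.38: sports equipment, £50.00 or more → 9% → £12.9942
Rotisserie chicken £11.80: restaurant meals → 9.75% → £1.1505
Poetry collection £12.16: books → 6.25% → £0.76
Tennis racket £106.18: sports equipment, £50.00 or more → 9% → £9.5562
Jump rope £21.57: sports equipment, under £50.00 → 0% → £0.00
Pair of dumbbells (15 lb) £46.39: sports equipment, under £50.00 → 0% → £0.00
Hot pretzel £5.58: restaurant meals → 9.75% → £0.54405
Coat rack £34.62: home furniture → 6.25% → £2.16375
Bike helmet £55.22: sports equipment, £50.00 or more → 9% → £4.9698
Unrounded tax sum = £59.112325 → £59.11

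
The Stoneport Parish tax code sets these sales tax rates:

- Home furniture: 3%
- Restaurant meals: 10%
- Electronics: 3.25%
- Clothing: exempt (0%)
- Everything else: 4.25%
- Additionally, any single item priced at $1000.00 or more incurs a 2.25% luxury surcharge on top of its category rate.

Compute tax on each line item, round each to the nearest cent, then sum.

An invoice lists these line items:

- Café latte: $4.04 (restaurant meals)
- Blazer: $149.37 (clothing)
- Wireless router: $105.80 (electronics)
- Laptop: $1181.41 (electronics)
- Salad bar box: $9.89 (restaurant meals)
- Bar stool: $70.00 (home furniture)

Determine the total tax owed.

$71.91

Café latte $4.04: restaurant meals → 10% → $0.40
Blazer $149.37: clothing → 0% → $0.00
Wireless router $105.80: electronics → 3.25% → $3.44
Laptop $1181.41: electronics → 3.25% + 2.25% surcharge = 5.5% → $64.98
Salad bar box $9.89: restaurant meals → 10% → $0.99
Bar stool $70.00: home furniture → 3% → $2.10
Total tax = $0.40 + $3.44 + $64.98 + $0.99 + $2.10 = $71.91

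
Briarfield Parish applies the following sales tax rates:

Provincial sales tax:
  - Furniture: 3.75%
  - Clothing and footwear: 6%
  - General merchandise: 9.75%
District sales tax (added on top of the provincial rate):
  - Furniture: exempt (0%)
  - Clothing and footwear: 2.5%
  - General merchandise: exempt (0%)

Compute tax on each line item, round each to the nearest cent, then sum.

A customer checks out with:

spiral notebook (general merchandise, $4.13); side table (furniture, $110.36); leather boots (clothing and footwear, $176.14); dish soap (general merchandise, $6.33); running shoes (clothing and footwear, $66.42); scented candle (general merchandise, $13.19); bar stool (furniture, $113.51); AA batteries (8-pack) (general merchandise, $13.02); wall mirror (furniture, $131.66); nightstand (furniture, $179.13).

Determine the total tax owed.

$44.26

Spiral notebook $4.13: general merchandise → 9.75% + 0% district = 9.75% → $0.40
Side table $110.36: furniture → 3.75% + 0% district = 3.75% → $4.14
Leather boots $176.14: clothing and footwear → 6% + 2.5% district = 8.5% → $14.97
Dish soap $6.33: general merchandise → 9.75% + 0% district = 9.75% → $0.62
Running shoes $66.42: clothing and footwear → 6% + 2.5% district = 8.5% → $5.65
Scented candle $13.19: general merchandise → 9.75% + 0% district = 9.75% → $1.29
Bar stool $113.51: furniture → 3.75% + 0% district = 3.75% → $4.26
AA batteries (8-pack) $13.02: general merchandise → 9.75% + 0% district = 9.75% → $1.27
Wall mirror $131.66: furniture → 3.75% + 0% district = 3.75% → $4.94
Nightstand $179.13: furniture → 3.75% + 0% district = 3.75% → $6.72
Total tax = $0.40 + $4.14 + $14.97 + $0.62 + $5.65 + $1.29 + $4.26 + $1.27 + $4.94 + $6.72 = $44.26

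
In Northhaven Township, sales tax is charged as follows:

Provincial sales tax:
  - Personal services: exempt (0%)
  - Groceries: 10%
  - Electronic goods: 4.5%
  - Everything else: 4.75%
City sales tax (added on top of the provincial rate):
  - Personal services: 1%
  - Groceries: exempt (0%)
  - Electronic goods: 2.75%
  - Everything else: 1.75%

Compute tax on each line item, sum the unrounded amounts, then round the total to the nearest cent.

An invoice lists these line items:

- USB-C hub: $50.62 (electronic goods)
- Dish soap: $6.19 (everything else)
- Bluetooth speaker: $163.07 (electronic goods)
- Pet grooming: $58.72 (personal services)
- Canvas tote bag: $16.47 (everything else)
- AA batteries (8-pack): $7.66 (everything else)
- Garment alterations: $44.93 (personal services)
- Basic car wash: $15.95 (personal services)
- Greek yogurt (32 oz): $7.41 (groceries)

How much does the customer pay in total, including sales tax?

$390.42

USB-C hub $50.62: electronic goods → 4.5% + 2.75% city = 7.25% → $3.66995
Dish soap $6.19: everything else → 4.75% + 1.75% city = 6.5% → $0.40235
Bluetooth speaker $163.07: electronic goods → 4.5% + 2.75% city = 7.25% → $11.822575
Pet grooming $58.72: personal services → 0% + 1% city = 1% → $0.5872
Canvas tote bag $16.47: everything else → 4.75% + 1.75% city = 6.5% → $1.07055
AA batteries (8-pack) $7.66: everything else → 4.75% + 1.75% city = 6.5% → $0.4979
Garment alterations $44.93: personal services → 0% + 1% city = 1% → $0.4493
Basic car wash $15.95: personal services → 0% + 1% city = 1% → $0.1595
Greek yogurt (32 oz) $7.41: groceries → 10% + 0% city = 10% → $0.741
Subtotal = $371.02; unrounded tax = $19.400325 → $19.40; total due = $390.42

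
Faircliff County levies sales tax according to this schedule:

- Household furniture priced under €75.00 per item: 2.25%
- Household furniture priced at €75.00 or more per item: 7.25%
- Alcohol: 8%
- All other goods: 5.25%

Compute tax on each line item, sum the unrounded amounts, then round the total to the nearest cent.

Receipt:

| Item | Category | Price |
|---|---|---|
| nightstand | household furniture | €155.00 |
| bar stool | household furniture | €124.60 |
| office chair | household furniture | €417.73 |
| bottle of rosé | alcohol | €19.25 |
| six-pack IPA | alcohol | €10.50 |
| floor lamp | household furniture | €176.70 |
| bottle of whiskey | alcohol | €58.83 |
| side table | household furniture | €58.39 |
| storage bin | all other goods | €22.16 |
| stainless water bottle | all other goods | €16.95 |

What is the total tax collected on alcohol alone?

€7.09

Bottle of rosé €19.25: alcohol → 8% → €1.54
Six-pack IPA €10.50: alcohol → 8% → €0.84
Bottle of whiskey €58.83: alcohol → 8% → €4.7064
Tax on alcohol: unrounded sum = €7.0864 → €7.09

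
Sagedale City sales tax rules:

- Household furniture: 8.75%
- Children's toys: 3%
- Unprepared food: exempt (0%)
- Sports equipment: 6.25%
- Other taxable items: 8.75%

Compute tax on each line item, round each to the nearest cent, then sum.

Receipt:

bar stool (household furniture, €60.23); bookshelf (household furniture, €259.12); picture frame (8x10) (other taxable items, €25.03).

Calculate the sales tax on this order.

Bar stool €60.23: household furniture → 8.75% → €5.27
Bookshelf €259.12: household furniture → 8.75% → €22.67
Picture frame (8x10) €25.03: other taxable items → 8.75% → €2.19
Total tax = €5.27 + €22.67 + €2.19 = €30.13

€30.13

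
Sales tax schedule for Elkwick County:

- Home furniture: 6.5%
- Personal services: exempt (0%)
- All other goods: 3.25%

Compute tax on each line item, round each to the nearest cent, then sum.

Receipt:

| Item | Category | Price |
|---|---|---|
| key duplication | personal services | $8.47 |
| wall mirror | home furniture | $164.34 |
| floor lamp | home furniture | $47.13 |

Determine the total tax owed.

Key duplication $8.47: personal services → 0% → $0.00
Wall mirror $164.34: home furniture → 6.5% → $10.68
Floor lamp $47.13: home furniture → 6.5% → $3.06
Total tax = $10.68 + $3.06 = $13.74

$13.74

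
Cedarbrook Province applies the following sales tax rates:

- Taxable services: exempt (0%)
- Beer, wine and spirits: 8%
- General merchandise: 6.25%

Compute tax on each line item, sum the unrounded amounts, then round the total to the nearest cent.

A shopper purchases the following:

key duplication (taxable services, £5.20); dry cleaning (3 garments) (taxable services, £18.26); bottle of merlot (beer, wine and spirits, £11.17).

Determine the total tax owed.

£0.89

Key duplication £5.20: taxable services → 0% → £0.00
Dry cleaning (3 garments) £18.26: taxable services → 0% → £0.00
Bottle of merlot £11.17: beer, wine and spirits → 8% → £0.8936
Unrounded tax sum = £0.8936 → £0.89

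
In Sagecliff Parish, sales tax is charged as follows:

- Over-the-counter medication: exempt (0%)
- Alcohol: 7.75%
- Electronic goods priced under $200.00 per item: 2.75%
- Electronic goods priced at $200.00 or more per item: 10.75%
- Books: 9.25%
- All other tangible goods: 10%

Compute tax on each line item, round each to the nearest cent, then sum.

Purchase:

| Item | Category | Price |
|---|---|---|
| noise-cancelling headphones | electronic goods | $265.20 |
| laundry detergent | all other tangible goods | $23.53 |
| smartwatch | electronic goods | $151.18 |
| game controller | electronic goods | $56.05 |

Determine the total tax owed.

Noise-cancelling headphones $265.20: electronic goods, $200.00 or more → 10.75% → $28.51
Laundry detergent $23.53: all other tangible goods → 10% → $2.35
Smartwatch $151.18: electronic goods, under $200.00 → 2.75% → $4.16
Game controller $56.05: electronic goods, under $200.00 → 2.75% → $1.54
Total tax = $28.51 + $2.35 + $4.16 + $1.54 = $36.56

$36.56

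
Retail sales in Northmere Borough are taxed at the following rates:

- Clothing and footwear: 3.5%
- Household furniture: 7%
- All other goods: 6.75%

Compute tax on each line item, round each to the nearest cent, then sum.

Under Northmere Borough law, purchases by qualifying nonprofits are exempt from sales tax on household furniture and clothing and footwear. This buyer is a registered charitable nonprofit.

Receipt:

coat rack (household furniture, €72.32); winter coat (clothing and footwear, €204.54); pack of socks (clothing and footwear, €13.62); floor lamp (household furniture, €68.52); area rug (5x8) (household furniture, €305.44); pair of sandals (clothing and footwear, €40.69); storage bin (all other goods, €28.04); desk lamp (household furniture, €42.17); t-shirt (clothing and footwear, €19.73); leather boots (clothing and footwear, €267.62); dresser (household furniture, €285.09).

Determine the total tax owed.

Coat rack €72.32: household furniture, buyer-exempt → 0% → €0.00
Winter coat €204.54: clothing and footwear, buyer-exempt → 0% → €0.00
Pack of socks €13.62: clothing and footwear, buyer-exempt → 0% → €0.00
Floor lamp €68.52: household furniture, buyer-exempt → 0% → €0.00
Area rug (5x8) €305.44: household furniture, buyer-exempt → 0% → €0.00
Pair of sandals €40.69: clothing and footwear, buyer-exempt → 0% → €0.00
Storage bin €28.04: all other goods → 6.75% → €1.89
Desk lamp €42.17: household furniture, buyer-exempt → 0% → €0.00
T-shirt €19.73: clothing and footwear, buyer-exempt → 0% → €0.00
Leather boots €267.62: clothing and footwear, buyer-exempt → 0% → €0.00
Dresser €285.09: household furniture, buyer-exempt → 0% → €0.00
Total tax = €1.89

€1.89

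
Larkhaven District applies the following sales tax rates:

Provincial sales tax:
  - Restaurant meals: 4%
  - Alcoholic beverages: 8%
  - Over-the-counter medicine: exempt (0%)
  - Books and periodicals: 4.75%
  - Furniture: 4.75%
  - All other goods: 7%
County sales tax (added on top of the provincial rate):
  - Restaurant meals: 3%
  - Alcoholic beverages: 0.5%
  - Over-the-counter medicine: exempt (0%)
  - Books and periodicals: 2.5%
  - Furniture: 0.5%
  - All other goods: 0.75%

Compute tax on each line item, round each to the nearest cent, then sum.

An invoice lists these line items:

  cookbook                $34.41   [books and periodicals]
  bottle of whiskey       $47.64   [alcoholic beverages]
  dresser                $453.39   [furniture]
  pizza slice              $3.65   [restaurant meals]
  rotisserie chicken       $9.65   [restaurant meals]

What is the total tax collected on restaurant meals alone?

$0.94

Pizza slice $3.65: restaurant meals → 4% + 3% county = 7% → $0.26
Rotisserie chicken $9.65: restaurant meals → 4% + 3% county = 7% → $0.68
Tax on restaurant meals = $0.26 + $0.68 = $0.94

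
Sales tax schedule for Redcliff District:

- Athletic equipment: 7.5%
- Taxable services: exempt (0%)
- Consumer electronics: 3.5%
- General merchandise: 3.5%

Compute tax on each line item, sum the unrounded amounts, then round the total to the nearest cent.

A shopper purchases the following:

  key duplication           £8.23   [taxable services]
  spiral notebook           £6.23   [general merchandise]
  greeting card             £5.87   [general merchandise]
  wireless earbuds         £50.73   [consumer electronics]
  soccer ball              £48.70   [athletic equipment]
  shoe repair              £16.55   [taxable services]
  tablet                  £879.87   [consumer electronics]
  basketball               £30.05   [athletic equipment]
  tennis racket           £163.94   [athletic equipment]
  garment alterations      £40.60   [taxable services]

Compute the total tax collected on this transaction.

£51.20

Key duplication £8.23: taxable services → 0% → £0.00
Spiral notebook £6.23: general merchandise → 3.5% → £0.21805
Greeting card £5.87: general merchandise → 3.5% → £0.20545
Wireless earbuds £50.73: consumer electronics → 3.5% → £1.77555
Soccer ball £48.70: athletic equipment → 7.5% → £3.6525
Shoe repair £16.55: taxable services → 0% → £0.00
Tablet £879.87: consumer electronics → 3.5% → £30.79545
Basketball £30.05: athletic equipment → 7.5% → £2.25375
Tennis racket £163.94: athletic equipment → 7.5% → £12.2955
Garment alterations £40.60: taxable services → 0% → £0.00
Unrounded tax sum = £51.19625 → £51.20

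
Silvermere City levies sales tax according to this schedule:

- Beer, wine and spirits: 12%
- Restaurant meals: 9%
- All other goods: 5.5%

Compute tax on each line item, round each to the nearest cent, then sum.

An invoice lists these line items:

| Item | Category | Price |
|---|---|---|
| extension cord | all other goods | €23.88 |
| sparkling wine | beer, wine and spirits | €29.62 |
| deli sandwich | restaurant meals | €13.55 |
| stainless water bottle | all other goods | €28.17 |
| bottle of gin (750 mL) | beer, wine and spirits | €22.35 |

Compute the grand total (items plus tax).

Extension cord €23.88: all other goods → 5.5% → €1.31
Sparkling wine €29.62: beer, wine and spirits → 12% → €3.55
Deli sandwich €13.55: restaurant meals → 9% → €1.22
Stainless water bottle €28.17: all other goods → 5.5% → €1.55
Bottle of gin (750 mL) €22.35: beer, wine and spirits → 12% → €2.68
Subtotal = €117.57; tax = €10.31; total due = €127.88

€127.88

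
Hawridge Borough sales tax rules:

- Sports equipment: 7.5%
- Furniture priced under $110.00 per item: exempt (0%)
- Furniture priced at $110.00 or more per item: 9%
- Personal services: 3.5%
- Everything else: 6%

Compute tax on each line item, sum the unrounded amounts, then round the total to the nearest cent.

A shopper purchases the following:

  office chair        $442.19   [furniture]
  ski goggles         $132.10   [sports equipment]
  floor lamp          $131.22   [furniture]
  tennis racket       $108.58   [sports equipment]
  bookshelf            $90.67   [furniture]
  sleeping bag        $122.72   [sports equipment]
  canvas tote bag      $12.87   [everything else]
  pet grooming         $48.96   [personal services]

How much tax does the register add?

$81.35

Office chair $442.19: furniture, $110.00 or more → 9% → $39.7971
Ski goggles $132.10: sports equipment → 7.5% → $9.9075
Floor lamp $131.22: furniture, $110.00 or more → 9% → $11.8098
Tennis racket $108.58: sports equipment → 7.5% → $8.1435
Bookshelf $90.67: furniture, under $110.00 → 0% → $0.00
Sleeping bag $122.72: sports equipment → 7.5% → $9.204
Canvas tote bag $12.87: everything else → 6% → $0.7722
Pet grooming $48.96: personal services → 3.5% → $1.7136
Unrounded tax sum = $81.3477 → $81.35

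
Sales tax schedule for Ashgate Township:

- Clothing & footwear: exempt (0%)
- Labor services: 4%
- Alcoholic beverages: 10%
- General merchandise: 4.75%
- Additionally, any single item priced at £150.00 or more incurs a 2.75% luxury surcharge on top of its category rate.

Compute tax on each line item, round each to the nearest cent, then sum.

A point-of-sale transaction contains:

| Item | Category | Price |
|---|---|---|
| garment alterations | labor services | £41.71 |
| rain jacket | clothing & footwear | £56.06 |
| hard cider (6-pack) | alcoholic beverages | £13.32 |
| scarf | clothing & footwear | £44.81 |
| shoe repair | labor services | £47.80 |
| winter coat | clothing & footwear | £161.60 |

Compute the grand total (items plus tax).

£374.65

Garment alterations £41.71: labor services → 4% → £1.67
Rain jacket £56.06: clothing & footwear → 0% → £0.00
Hard cider (6-pack) £13.32: alcoholic beverages → 10% → £1.33
Scarf £44.81: clothing & footwear → 0% → £0.00
Shoe repair £47.80: labor services → 4% → £1.91
Winter coat £161.60: clothing & footwear → 0% + 2.75% surcharge = 2.75% → £4.44
Subtotal = £365.30; tax = £9.35; total due = £374.65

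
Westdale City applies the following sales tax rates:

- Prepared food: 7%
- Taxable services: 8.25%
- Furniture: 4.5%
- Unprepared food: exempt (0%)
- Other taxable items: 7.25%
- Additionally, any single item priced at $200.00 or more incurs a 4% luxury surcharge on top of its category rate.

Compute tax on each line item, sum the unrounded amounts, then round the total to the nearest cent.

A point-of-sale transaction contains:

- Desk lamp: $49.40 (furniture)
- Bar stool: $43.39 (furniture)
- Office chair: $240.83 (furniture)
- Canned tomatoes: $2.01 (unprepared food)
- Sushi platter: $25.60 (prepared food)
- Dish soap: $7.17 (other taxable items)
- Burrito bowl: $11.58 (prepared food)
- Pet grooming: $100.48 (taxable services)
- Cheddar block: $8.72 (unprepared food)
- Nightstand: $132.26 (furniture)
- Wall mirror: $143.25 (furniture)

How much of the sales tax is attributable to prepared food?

$2.60

Sushi platter $25.60: prepared food → 7% → $1.792
Burrito bowl $11.58: prepared food → 7% → $0.8106
Tax on prepared food: unrounded sum = $2.6026 → $2.60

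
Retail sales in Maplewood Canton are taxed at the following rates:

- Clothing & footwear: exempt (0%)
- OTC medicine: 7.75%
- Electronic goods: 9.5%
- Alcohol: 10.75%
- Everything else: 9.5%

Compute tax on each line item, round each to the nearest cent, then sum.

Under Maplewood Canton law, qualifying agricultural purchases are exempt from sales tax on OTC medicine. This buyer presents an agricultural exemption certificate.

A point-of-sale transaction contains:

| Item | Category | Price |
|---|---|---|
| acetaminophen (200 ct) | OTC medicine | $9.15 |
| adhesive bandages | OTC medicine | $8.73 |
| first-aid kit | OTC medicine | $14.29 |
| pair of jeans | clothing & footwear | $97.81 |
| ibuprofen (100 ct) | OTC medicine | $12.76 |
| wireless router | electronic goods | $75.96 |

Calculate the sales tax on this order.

$7.22

Acetaminophen (200 ct) $9.15: OTC medicine, buyer-exempt → 0% → $0.00
Adhesive bandages $8.73: OTC medicine, buyer-exempt → 0% → $0.00
First-aid kit $14.29: OTC medicine, buyer-exempt → 0% → $0.00
Pair of jeans $97.81: clothing & footwear → 0% → $0.00
Ibuprofen (100 ct) $12.76: OTC medicine, buyer-exempt → 0% → $0.00
Wireless router $75.96: electronic goods → 9.5% → $7.22
Total tax = $7.22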